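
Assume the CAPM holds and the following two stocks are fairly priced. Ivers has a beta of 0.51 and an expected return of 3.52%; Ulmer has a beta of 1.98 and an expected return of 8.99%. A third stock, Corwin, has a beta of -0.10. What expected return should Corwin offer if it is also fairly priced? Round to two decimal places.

1.25%

MRP (SML slope) = (8.99% − 3.52%) / (1.98 − 0.51) = 5.47% / 1.47 = 3.7211%
R_f (intercept) = 3.52% − 0.51 × 3.7211% = 1.6222%
E(R_Corwin) = R_f + β × MRP = 1.6222% + -0.10 × 3.7211% = 1.25%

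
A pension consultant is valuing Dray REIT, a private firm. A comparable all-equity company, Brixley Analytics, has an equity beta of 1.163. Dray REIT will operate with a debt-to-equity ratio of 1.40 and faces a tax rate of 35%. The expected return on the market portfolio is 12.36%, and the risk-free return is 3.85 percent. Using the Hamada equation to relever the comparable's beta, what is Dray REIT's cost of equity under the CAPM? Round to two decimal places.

22.75%

β_L = β_U × [1 + (1 − t)(D/E)] = 1.163 × [1 + (1 − 0.35) × 1.40]
    = 1.163 × [1 + 0.65 × 1.40] = 1.163 × 1.9100 = 2.2213
MRP = 12.36% − 3.85% = 8.51%
E(R) = R_f + β_L × MRP = 3.85% + 2.2213 × 8.51% = 22.75%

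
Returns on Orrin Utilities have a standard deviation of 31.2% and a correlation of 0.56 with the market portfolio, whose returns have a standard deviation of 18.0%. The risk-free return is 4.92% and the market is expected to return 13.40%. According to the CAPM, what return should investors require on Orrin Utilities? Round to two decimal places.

13.15%

β = ρ × σ_i / σ_m = 0.56 × 31.2% / 18.0% = 0.9707
MRP = 13.40% − 4.92% = 8.48%
E(R) = 4.92% + 0.9707 × 8.48% = 13.15%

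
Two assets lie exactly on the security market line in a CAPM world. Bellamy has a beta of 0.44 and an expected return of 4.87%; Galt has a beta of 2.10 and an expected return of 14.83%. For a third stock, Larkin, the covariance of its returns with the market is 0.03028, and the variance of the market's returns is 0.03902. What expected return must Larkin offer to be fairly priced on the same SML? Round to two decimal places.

6.89%

MRP = (14.83% − 4.87%) / (2.10 − 0.44) = 6.0000%
R_f = 4.87% − 0.44 × 6.0000% = 2.2300%
β_Larkin = Cov / Var(R_m) = 0.03028 / 0.03902 = 0.7760
E(R_Larkin) = R_f + β × MRP = 2.2300% + 0.7760 × 6.0000% = 6.89%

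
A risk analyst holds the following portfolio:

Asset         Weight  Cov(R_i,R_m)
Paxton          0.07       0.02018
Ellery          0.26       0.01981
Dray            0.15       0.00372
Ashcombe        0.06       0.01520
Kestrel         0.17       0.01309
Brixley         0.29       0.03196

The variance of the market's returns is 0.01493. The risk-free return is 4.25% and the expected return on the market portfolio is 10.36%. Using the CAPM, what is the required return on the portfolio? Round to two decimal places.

β_Paxton = 0.02018 / 0.01493 = 1.3516
β_Ellery = 0.01981 / 0.01493 = 1.3269
β_Dray = 0.00372 / 0.01493 = 0.2492
β_Ashcombe = 0.01520 / 0.01493 = 1.0181
β_Kestrel = 0.01309 / 0.01493 = 0.8768
β_Brixley = 0.03196 / 0.01493 = 2.1407
β_P = Σ w_i β_i = 0.07×1.3516 + 0.26×1.3269 + 0.15×0.2492 + 0.06×1.0181 + 0.17×0.8768 + 0.29×2.1407 = 1.3079
MRP = 10.36% − 4.25% = 6.11%
E(R_P) = R_f + β_P × MRP = 4.25% + 1.3079 × 6.11% = 12.24%

12.24%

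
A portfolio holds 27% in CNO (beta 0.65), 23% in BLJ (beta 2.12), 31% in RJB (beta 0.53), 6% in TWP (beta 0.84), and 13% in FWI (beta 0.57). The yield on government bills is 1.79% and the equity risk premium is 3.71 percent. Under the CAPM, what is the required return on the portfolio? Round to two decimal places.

5.32%

β_P = Σ w_i β_i = 0.27×0.65 + 0.23×2.12 + 0.31×0.53 + 0.06×0.84 + 0.13×0.57 = 0.9519
E(R_P) = R_f + β_P × MRP = 1.79% + 0.9519 × 3.71% = 5.32%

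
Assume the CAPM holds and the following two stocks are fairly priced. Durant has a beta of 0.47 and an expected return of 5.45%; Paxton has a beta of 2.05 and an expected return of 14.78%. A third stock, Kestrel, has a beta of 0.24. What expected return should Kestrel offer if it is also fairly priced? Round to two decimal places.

MRP (SML slope) = (14.78% − 5.45%) / (2.05 − 0.47) = 9.33% / 1.58 = 5.9051%
R_f (intercept) = 5.45% − 0.47 × 5.9051% = 2.6746%
E(R_Kestrel) = R_f + β × MRP = 2.6746% + 0.24 × 5.9051% = 4.09%

4.09%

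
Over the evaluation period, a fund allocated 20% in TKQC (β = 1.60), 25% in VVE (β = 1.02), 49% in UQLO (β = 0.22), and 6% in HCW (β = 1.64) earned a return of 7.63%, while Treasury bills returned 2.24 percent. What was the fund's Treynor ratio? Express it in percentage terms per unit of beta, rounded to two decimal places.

β_P = 0.20×1.60 + 0.25×1.02 + 0.49×0.22 + 0.06×1.64 = 0.7812
Treynor = (R_P − R_f) / β_P = (7.63% − 2.24%) / 0.7812 = 5.39% / 0.7812 = 6.90%

6.90%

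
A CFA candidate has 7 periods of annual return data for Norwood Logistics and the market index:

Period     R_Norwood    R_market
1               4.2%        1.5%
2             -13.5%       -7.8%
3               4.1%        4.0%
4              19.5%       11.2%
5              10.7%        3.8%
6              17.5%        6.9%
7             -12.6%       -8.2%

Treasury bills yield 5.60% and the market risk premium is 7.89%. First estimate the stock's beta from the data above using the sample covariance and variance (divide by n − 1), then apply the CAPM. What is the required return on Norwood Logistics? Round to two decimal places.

Mean R_i = (4.2 − 13.5 + 4.1 + 19.5 + 10.7 + 17.5 − 12.6) / 7 = 4.2714%
Mean R_m = (1.5 − 7.8 + 4.0 + 11.2 + 3.8 + 6.9 − 8.2) / 7 = 1.6286%
Σ(R_i − R̄_i)(R_m − R̄_m) = 562.4357  ⇒  Cov = 562.4357 / 6 = 93.7393
Σ(R_m − R̄_m)² = 315.2543  ⇒  Var(R_m) = 315.2543 / 6 = 52.5424
β = Cov / Var(R_m) = 93.7393 / 52.5424 = 1.7841
E(R) = R_f + β × MRP = 5.60% + 1.7841 × 7.89% = 19.68%

19.68%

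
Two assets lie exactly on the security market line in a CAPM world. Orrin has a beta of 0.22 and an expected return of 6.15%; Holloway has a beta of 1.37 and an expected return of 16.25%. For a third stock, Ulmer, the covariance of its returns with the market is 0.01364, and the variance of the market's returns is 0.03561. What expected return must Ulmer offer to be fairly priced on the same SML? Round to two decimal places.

7.58%

MRP = (16.25% − 6.15%) / (1.37 − 0.22) = 8.7826%
R_f = 6.15% − 0.22 × 8.7826% = 4.2178%
β_Ulmer = Cov / Var(R_m) = 0.01364 / 0.03561 = 0.3830
E(R_Ulmer) = R_f + β × MRP = 4.2178% + 0.3830 × 8.7826% = 7.58%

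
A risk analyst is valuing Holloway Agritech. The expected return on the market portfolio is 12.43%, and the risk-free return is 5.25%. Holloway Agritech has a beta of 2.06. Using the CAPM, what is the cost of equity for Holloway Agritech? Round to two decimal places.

Market risk premium = E(R_m) − R_f = 12.43% − 5.25% = 7.18%
E(R) = R_f + β × MRP = 5.25% + 2.06 × 7.18% = 20.04%

20.04%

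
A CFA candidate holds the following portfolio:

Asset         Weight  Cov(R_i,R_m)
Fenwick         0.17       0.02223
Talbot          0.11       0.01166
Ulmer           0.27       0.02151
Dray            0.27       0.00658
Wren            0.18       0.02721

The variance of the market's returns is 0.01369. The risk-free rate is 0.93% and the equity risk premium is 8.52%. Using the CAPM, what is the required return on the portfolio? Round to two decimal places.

11.85%

β_Fenwick = 0.02223 / 0.01369 = 1.6238
β_Talbot = 0.01166 / 0.01369 = 0.8517
β_Ulmer = 0.02151 / 0.01369 = 1.5712
β_Dray = 0.00658 / 0.01369 = 0.4806
β_Wren = 0.02721 / 0.01369 = 1.9876
β_P = Σ w_i β_i = 0.17×1.6238 + 0.11×0.8517 + 0.27×1.5712 + 0.27×0.4806 + 0.18×1.9876 = 1.2815
E(R_P) = R_f + β_P × MRP = 0.93% + 1.2815 × 8.52% = 11.85%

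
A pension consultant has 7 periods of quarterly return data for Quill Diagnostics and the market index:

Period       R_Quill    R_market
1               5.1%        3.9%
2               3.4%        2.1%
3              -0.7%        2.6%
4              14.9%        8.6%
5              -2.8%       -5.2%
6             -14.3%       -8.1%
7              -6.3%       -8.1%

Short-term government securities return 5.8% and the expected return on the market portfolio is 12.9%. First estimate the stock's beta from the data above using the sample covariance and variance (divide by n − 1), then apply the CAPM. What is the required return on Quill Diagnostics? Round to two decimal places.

Mean R_i = (5.1 + 3.4 − 0.7 + 14.9 − 2.8 − 14.3 − 6.3) / 7 = -0.1000%
Mean R_m = (3.9 + 2.1 + 2.6 + 8.6 − 5.2 − 8.1 − 8.1) / 7 = -0.6000%
Σ(R_i − R̄_i)(R_m − R̄_m) = 334.3500  ⇒  Cov = 334.3500 / 6 = 55.7250
Σ(R_m − R̄_m)² = 256.0800  ⇒  Var(R_m) = 256.0800 / 6 = 42.6800
β = Cov / Var(R_m) = 55.7250 / 42.6800 = 1.3056
MRP = 12.9% − 5.8% = 7.10%
E(R) = R_f + β × MRP = 5.8% + 1.3056 × 7.1% = 15.07%

15.07%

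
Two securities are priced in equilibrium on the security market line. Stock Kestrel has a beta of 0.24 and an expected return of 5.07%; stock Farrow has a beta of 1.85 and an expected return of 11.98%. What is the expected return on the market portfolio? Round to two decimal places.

Both satisfy E(R) = R_f + β·MRP, so the slope of the SML is
MRP = (11.98% − 5.07%) / (1.85 − 0.24) = 6.91% / 1.61 = 4.2919%
R_f = E(R_Kestrel) − β_Kestrel·MRP = 5.07% − 0.24 × 4.2919% = 4.0399%
E(R_m) = R_f + MRP = 4.0399% + 4.2919% = 8.33%

8.33%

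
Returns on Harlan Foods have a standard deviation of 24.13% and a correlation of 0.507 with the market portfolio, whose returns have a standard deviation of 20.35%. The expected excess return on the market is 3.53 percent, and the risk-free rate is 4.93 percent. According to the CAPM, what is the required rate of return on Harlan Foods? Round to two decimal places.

7.05%

β = ρ × σ_i / σ_m = 0.507 × 24.13% / 20.35% = 0.6012
E(R) = 4.93% + 0.6012 × 3.53% = 7.05%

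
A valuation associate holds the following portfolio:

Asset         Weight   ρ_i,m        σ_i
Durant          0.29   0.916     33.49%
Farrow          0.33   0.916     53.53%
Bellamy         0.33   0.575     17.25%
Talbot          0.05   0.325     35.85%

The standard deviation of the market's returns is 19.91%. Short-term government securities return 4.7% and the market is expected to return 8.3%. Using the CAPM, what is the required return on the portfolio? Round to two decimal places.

9.93%

β_Durant = 0.916 × 33.49% / 19.91% = 1.5408
β_Farrow = 0.916 × 53.53% / 19.91% = 2.4628
β_Bellamy = 0.575 × 17.25% / 19.91% = 0.4982
β_Talbot = 0.325 × 35.85% / 19.91% = 0.5852
β_P = Σ w_i β_i = 0.29×1.5408 + 0.33×2.4628 + 0.33×0.4982 + 0.05×0.5852 = 1.4532
MRP = 8.3% − 4.7% = 3.60%
E(R_P) = R_f + β_P × MRP = 4.7% + 1.4532 × 3.6% = 9.93%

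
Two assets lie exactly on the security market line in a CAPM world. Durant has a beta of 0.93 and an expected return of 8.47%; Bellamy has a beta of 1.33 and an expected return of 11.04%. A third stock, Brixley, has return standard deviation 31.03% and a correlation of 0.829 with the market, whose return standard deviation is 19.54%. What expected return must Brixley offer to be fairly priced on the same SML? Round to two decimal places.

MRP = (11.04% − 8.47%) / (1.33 − 0.93) = 6.4250%
R_f = 8.47% − 0.93 × 6.4250% = 2.4948%
β_Brixley = ρ·σ_i/σ_m = 0.829 × 31.03 / 19.54 = 1.3165
E(R_Brixley) = R_f + β × MRP = 2.4948% + 1.3165 × 6.4250% = 10.95%

10.95%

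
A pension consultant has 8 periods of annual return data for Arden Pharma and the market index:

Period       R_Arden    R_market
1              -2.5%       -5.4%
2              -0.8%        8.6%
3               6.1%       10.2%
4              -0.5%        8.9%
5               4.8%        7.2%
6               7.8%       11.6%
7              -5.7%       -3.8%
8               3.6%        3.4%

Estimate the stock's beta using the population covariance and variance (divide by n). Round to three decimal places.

Mean R_i = (-2.5 − 0.8 + 6.1 − 0.5 + 4.8 + 7.8 − 5.7 + 3.6) / 8 = 1.6000%
Mean R_m = (-5.4 + 8.6 + 10.2 + 8.9 + 7.2 + 11.6 − 3.8 + 3.4) / 8 = 5.0875%
Σ(R_i − R̄_i)(R_m − R̄_m) = 158.2100  ⇒  Cov = 158.2100 / 8 = 19.7763
Σ(R_m − R̄_m)² = 291.7088  ⇒  Var(R_m) = 291.7088 / 8 = 36.4636
β = Cov / Var(R_m) = 19.7763 / 36.4636 = 0.5424

0.542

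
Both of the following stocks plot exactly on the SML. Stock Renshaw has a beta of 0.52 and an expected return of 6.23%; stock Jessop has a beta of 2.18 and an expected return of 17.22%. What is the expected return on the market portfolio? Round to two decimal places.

Both satisfy E(R) = R_f + β·MRP, so the slope of the SML is
MRP = (17.22% − 6.23%) / (2.18 − 0.52) = 10.99% / 1.66 = 6.6205%
R_f = E(R_Renshaw) − β_Renshaw·MRP = 6.23% − 0.52 × 6.6205% = 2.7873%
E(R_m) = R_f + MRP = 2.7873% + 6.6205% = 9.41%

9.41%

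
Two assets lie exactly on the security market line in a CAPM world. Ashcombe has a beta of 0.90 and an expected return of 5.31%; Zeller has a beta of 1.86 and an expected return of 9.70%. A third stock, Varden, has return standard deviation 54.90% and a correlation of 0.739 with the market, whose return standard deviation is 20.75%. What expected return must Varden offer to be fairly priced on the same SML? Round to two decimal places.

MRP = (9.70% − 5.31%) / (1.86 − 0.90) = 4.5729%
R_f = 5.31% − 0.90 × 4.5729% = 1.1944%
β_Varden = ρ·σ_i/σ_m = 0.739 × 54.90 / 20.75 = 1.9552
E(R_Varden) = R_f + β × MRP = 1.1944% + 1.9552 × 4.5729% = 10.14%

10.14%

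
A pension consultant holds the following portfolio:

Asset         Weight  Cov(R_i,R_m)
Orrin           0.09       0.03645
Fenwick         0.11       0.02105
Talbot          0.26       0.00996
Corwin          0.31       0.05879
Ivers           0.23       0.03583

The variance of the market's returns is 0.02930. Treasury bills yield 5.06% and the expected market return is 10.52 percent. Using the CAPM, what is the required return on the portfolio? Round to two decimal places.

11.52%

β_Orrin = 0.03645 / 0.02930 = 1.2440
β_Fenwick = 0.02105 / 0.02930 = 0.7184
β_Talbot = 0.00996 / 0.02930 = 0.3399
β_Corwin = 0.05879 / 0.02930 = 2.0065
β_Ivers = 0.03583 / 0.02930 = 1.2229
β_P = Σ w_i β_i = 0.09×1.2440 + 0.11×0.7184 + 0.26×0.3399 + 0.31×2.0065 + 0.23×1.2229 = 1.1826
MRP = 10.52% − 5.06% = 5.46%
E(R_P) = R_f + β_P × MRP = 5.06% + 1.1826 × 5.46% = 11.52%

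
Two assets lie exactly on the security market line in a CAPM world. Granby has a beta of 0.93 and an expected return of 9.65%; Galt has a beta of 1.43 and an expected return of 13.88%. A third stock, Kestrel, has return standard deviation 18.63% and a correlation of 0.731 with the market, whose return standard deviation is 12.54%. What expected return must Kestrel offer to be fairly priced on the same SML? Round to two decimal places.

10.97%

MRP = (13.88% − 9.65%) / (1.43 − 0.93) = 8.4600%
R_f = 9.65% − 0.93 × 8.4600% = 1.7822%
β_Kestrel = ρ·σ_i/σ_m = 0.731 × 18.63 / 12.54 = 1.0860
E(R_Kestrel) = R_f + β × MRP = 1.7822% + 1.0860 × 8.4600% = 10.97%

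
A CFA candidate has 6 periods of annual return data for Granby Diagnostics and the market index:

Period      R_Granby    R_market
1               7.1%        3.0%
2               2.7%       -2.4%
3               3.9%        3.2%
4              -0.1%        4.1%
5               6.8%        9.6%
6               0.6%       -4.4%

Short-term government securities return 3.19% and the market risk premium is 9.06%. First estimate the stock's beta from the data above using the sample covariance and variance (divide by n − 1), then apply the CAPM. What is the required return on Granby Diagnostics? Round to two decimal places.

Mean R_i = (7.1 + 2.7 + 3.9 − 0.1 + 6.8 + 0.6) / 6 = 3.5000%
Mean R_m = (3.0 − 2.4 + 3.2 + 4.1 + 9.6 − 4.4) / 6 = 2.1833%
Σ(R_i − R̄_i)(R_m − R̄_m) = 43.6800  ⇒  Cov = 43.6800 / 5 = 8.7360
Σ(R_m − R̄_m)² = 124.7283  ⇒  Var(R_m) = 124.7283 / 5 = 24.9457
β = Cov / Var(R_m) = 8.7360 / 24.9457 = 0.3502
E(R) = R_f + β × MRP = 3.19% + 0.3502 × 9.06% = 6.36%

6.36%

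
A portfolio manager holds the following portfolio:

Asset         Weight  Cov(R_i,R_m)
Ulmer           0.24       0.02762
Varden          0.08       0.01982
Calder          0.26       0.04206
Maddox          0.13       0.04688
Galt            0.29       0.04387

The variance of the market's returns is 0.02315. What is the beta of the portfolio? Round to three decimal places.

β_Ulmer = 0.02762 / 0.02315 = 1.1931
β_Varden = 0.01982 / 0.02315 = 0.8562
β_Calder = 0.04206 / 0.02315 = 1.8168
β_Maddox = 0.04688 / 0.02315 = 2.0251
β_Galt = 0.04387 / 0.02315 = 1.8950
β_P = Σ w_i β_i = 0.24×1.1931 + 0.08×0.8562 + 0.26×1.8168 + 0.13×2.0251 + 0.29×1.8950 = 1.6400

1.640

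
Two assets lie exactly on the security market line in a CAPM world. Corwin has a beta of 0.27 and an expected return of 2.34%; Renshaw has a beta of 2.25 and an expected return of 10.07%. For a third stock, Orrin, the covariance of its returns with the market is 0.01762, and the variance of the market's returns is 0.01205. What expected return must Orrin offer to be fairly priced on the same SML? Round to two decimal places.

MRP = (10.07% − 2.34%) / (2.25 − 0.27) = 3.9040%
R_f = 2.34% − 0.27 × 3.9040% = 1.2859%
β_Orrin = Cov / Var(R_m) = 0.01762 / 0.01205 = 1.4622
E(R_Orrin) = R_f + β × MRP = 1.2859% + 1.4622 × 3.9040% = 6.99%

6.99%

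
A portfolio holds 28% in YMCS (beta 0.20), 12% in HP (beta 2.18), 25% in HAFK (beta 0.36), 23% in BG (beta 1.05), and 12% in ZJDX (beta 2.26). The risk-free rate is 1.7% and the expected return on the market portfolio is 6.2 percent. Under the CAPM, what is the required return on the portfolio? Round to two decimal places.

β_P = Σ w_i β_i = 0.28×0.20 + 0.12×2.18 + 0.25×0.36 + 0.23×1.05 + 0.12×2.26 = 0.9203
MRP = 6.2% − 1.7% = 4.50%
E(R_P) = R_f + β_P × MRP = 1.7% + 0.9203 × 4.5% = 5.84%

5.84%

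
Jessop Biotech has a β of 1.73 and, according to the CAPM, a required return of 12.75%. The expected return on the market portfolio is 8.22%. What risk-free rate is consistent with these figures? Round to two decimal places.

E(R) = R_f + β(E(R_m) − R_f) = R_f(1 − β) + β·E(R_m)
12.75% = R_f × (1 − 1.73) + 1.73 × 8.22%
12.75% = R_f × -0.73 + 14.2206%
R_f = (12.75% − 14.2206%) / -0.73 = 2.01%

2.01%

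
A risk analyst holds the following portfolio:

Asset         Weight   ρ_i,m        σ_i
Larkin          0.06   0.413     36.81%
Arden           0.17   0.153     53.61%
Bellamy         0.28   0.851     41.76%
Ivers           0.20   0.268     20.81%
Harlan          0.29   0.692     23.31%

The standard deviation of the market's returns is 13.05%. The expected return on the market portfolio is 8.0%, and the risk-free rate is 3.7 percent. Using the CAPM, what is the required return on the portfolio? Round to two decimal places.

9.65%

β_Larkin = 0.413 × 36.81% / 13.05% = 1.1649
β_Arden = 0.153 × 53.61% / 13.05% = 0.6285
β_Bellamy = 0.851 × 41.76% / 13.05% = 2.7232
β_Ivers = 0.268 × 20.81% / 13.05% = 0.4274
β_Harlan = 0.692 × 23.31% / 13.05% = 1.2361
β_P = Σ w_i β_i = 0.06×1.1649 + 0.17×0.6285 + 0.28×2.7232 + 0.20×0.4274 + 0.29×1.2361 = 1.3832
MRP = 8.0% − 3.7% = 4.30%
E(R_P) = R_f + β_P × MRP = 3.7% + 1.3832 × 4.3% = 9.65%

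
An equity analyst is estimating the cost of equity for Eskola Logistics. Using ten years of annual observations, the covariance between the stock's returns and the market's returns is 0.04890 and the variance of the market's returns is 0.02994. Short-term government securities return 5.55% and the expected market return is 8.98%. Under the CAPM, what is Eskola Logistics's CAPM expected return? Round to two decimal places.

β = Cov(R_i, R_m) / Var(R_m) = 0.04890 / 0.02994 = 1.6333
MRP = 8.98% − 5.55% = 3.43%
E(R) = R_f + β × MRP = 5.55% + 1.6333 × 3.43% = 11.15%

11.15%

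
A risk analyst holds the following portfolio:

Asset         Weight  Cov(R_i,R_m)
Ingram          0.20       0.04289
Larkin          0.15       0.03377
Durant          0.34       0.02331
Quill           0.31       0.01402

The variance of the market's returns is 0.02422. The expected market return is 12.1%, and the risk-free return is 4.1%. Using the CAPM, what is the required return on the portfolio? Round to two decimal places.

β_Ingram = 0.04289 / 0.02422 = 1.7709
β_Larkin = 0.03377 / 0.02422 = 1.3943
β_Durant = 0.02331 / 0.02422 = 0.9624
β_Quill = 0.01402 / 0.02422 = 0.5789
β_P = Σ w_i β_i = 0.20×1.7709 + 0.15×1.3943 + 0.34×0.9624 + 0.31×0.5789 = 1.0700
MRP = 12.1% − 4.1% = 8.00%
E(R_P) = R_f + β_P × MRP = 4.1% + 1.0700 × 8.0% = 12.66%

12.66%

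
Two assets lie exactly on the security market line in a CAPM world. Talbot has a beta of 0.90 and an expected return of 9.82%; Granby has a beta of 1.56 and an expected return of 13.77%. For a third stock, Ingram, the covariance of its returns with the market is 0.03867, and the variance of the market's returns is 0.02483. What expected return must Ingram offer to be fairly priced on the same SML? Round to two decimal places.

13.75%

MRP = (13.77% − 9.82%) / (1.56 − 0.90) = 5.9848%
R_f = 9.82% − 0.90 × 5.9848% = 4.4337%
β_Ingram = Cov / Var(R_m) = 0.03867 / 0.02483 = 1.5574
E(R_Ingram) = R_f + β × MRP = 4.4337% + 1.5574 × 5.9848% = 13.75%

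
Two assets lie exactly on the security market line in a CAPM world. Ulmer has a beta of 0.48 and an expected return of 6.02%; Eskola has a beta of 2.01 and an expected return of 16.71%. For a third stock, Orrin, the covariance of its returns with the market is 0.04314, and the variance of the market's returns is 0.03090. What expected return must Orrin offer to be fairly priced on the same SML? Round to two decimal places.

12.42%

MRP = (16.71% − 6.02%) / (2.01 − 0.48) = 6.9869%
R_f = 6.02% − 0.48 × 6.9869% = 2.6663%
β_Orrin = Cov / Var(R_m) = 0.04314 / 0.03090 = 1.3961
E(R_Orrin) = R_f + β × MRP = 2.6663% + 1.3961 × 6.9869% = 12.42%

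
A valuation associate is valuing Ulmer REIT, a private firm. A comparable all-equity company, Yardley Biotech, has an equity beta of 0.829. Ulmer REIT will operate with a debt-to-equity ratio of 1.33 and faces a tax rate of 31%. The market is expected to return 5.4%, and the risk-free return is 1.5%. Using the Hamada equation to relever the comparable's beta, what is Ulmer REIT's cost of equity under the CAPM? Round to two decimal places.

β_L = β_U × [1 + (1 − t)(D/E)] = 0.829 × [1 + (1 − 0.31) × 1.33]
    = 0.829 × [1 + 0.69 × 1.33] = 0.829 × 1.9177 = 1.5898
MRP = 5.4% − 1.5% = 3.90%
E(R) = R_f + β_L × MRP = 1.5% + 1.5898 × 3.9% = 7.70%

7.70%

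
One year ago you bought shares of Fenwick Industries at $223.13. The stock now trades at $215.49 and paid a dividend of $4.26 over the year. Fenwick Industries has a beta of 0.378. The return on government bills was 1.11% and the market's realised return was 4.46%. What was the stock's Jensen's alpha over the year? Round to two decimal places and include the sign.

Realised HPR = (P1 + D1 − P0) / P0 = (215.49 + 4.26 − 223.13) / 223.13 = -3.38 / 223.13 = -1.5148%
MRP = 4.46% − 1.11% = 3.35%
CAPM required = R_f + β·MRP = 1.11% + 0.378 × 3.35% = 2.37630%
α = realised − required = -1.5148% − 2.37630% = -3.89%

-3.89%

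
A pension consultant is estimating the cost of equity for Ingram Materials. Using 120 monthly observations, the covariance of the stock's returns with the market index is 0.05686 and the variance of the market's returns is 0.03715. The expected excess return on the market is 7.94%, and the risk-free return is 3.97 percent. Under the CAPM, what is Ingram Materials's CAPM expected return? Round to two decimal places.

β = Cov(R_i, R_m) / Var(R_m) = 0.05686 / 0.03715 = 1.5306
E(R) = R_f + β × MRP = 3.97% + 1.5306 × 7.94% = 16.12%

16.12%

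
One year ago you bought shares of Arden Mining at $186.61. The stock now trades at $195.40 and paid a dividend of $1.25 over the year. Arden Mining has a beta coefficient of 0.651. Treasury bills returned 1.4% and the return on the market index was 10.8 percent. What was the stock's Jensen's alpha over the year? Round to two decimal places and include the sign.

-2.14%

Realised HPR = (P1 + D1 − P0) / P0 = (195.40 + 1.25 − 186.61) / 186.61 = 10.04 / 186.61 = 5.3802%
MRP = 10.8% − 1.4% = 9.40%
CAPM required = R_f + β·MRP = 1.4% + 0.651 × 9.4% = 7.5194%
α = realised − required = 5.3802% − 7.5194% = -2.14%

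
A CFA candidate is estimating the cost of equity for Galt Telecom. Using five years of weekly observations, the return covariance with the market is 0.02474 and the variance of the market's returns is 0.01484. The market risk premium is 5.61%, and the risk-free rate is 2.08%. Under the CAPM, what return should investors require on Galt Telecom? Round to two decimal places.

β = Cov(R_i, R_m) / Var(R_m) = 0.02474 / 0.01484 = 1.6671
E(R) = R_f + β × MRP = 2.08% + 1.6671 × 5.61% = 11.43%

11.43%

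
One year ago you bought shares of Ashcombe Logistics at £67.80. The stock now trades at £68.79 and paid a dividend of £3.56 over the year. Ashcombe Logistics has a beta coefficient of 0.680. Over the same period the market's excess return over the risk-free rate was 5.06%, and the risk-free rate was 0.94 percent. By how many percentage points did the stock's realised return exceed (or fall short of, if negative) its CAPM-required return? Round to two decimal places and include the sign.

Realised HPR = (P1 + D1 − P0) / P0 = (68.79 + 3.56 − 67.80) / 67.80 = 4.55 / 67.80 = 6.7109%
CAPM required = R_f + β·MRP = 0.94% + 0.680 × 5.06% = 4.38080%
α = realised − required = 6.7109% − 4.38080% = +2.33%

+2.33%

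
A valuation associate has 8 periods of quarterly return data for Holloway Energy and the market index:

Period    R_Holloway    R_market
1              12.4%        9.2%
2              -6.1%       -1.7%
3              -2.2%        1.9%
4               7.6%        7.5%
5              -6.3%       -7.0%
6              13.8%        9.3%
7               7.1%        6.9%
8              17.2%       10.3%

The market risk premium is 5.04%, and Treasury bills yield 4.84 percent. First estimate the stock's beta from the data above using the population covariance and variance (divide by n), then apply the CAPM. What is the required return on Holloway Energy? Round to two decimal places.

11.87%

Mean R_i = (12.4 − 6.1 − 2.2 + 7.6 − 6.3 + 13.8 + 7.1 + 17.2) / 8 = 5.4375%
Mean R_m = (9.2 − 1.7 + 1.9 + 7.5 − 7.0 + 9.3 + 6.9 + 10.3) / 8 = 4.5500%
Σ(R_i − R̄_i)(R_m − R̄_m) = 377.9350  ⇒  Cov = 377.9350 / 8 = 47.2419
Σ(R_m − R̄_m)² = 270.9600  ⇒  Var(R_m) = 270.9600 / 8 = 33.8700
β = Cov / Var(R_m) = 47.2419 / 33.8700 = 1.3948
E(R) = R_f + β × MRP = 4.84% + 1.3948 × 5.04% = 11.87%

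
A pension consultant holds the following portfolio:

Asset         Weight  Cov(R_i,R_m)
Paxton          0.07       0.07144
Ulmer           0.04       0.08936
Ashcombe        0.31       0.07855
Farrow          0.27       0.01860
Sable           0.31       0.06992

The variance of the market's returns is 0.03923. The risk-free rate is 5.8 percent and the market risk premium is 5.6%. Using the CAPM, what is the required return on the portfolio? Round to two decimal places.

β_Paxton = 0.07144 / 0.03923 = 1.8211
β_Ulmer = 0.08936 / 0.03923 = 2.2778
β_Ashcombe = 0.07855 / 0.03923 = 2.0023
β_Farrow = 0.01860 / 0.03923 = 0.4741
β_Sable = 0.06992 / 0.03923 = 1.7823
β_P = Σ w_i β_i = 0.07×1.8211 + 0.04×2.2778 + 0.31×2.0023 + 0.27×0.4741 + 0.31×1.7823 = 1.5198
E(R_P) = R_f + β_P × MRP = 5.8% + 1.5198 × 5.6% = 14.31%

14.31%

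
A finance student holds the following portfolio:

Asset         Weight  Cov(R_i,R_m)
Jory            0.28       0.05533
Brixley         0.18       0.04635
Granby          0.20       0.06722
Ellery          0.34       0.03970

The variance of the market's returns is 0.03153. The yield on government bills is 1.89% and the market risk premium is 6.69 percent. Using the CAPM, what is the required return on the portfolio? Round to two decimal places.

β_Jory = 0.05533 / 0.03153 = 1.7548
β_Brixley = 0.04635 / 0.03153 = 1.4700
β_Granby = 0.06722 / 0.03153 = 2.1319
β_Ellery = 0.03970 / 0.03153 = 1.2591
β_P = Σ w_i β_i = 0.28×1.7548 + 0.18×1.4700 + 0.20×2.1319 + 0.34×1.2591 = 1.6104
E(R_P) = R_f + β_P × MRP = 1.89% + 1.6104 × 6.69% = 12.66%

12.66%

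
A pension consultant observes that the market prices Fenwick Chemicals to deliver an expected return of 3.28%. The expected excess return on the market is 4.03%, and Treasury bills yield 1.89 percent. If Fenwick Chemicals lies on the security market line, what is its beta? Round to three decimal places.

β = (E(R) − R_f) / MRP = (3.28% − 1.89%) / 4.03% = 1.39% / 4.03% = 0.345

0.345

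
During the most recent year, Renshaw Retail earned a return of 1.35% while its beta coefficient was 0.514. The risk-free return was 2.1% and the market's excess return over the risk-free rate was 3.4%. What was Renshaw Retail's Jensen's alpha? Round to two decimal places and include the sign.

CAPM benchmark = R_f + β(R_m − R_f) = 2.1% + 0.514 × 3.4% = 3.8476%
α = actual − benchmark = 1.35% − 3.8476% = -2.50%

-2.50%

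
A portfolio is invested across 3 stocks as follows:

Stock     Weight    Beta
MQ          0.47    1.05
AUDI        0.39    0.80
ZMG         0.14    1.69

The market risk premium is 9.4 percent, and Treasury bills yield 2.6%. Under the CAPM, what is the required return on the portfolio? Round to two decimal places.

β_P = Σ w_i β_i = 0.47×1.05 + 0.39×0.80 + 0.14×1.69 = 1.0421
E(R_P) = R_f + β_P × MRP = 2.6% + 1.0421 × 9.4% = 12.40%

12.40%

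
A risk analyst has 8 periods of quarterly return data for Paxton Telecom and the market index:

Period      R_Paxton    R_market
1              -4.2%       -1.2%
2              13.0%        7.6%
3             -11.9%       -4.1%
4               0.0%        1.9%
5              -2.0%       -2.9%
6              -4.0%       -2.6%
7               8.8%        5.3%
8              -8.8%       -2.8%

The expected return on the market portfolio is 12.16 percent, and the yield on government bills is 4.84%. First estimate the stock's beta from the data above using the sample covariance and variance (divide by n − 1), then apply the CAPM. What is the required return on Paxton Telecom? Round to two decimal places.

Mean R_i = (-4.2 + 13.0 − 11.9 + 0.0 − 2.0 − 4.0 + 8.8 − 8.8) / 8 = -1.1375%
Mean R_m = (-1.2 + 7.6 − 4.1 + 1.9 − 2.9 − 2.6 + 5.3 − 2.8) / 8 = 0.1500%
Σ(R_i − R̄_i)(R_m − R̄_m) = 241.4750  ⇒  Cov = 241.4750 / 7 = 34.4964
Σ(R_m − R̄_m)² = 130.5400  ⇒  Var(R_m) = 130.5400 / 7 = 18.6486
β = Cov / Var(R_m) = 34.4964 / 18.6486 = 1.8498
MRP = 12.16% − 4.84% = 7.32%
E(R) = R_f + β × MRP = 4.84% + 1.8498 × 7.32% = 18.38%

18.38%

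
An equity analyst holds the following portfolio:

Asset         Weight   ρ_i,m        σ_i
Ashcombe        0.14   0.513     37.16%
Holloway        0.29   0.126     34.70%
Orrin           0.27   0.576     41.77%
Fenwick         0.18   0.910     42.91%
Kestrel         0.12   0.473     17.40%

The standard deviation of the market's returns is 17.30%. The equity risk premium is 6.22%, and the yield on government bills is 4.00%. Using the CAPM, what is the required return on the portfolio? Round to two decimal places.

β_Ashcombe = 0.513 × 37.16% / 17.30% = 1.1019
β_Holloway = 0.126 × 34.70% / 17.30% = 0.2527
β_Orrin = 0.576 × 41.77% / 17.30% = 1.3907
β_Fenwick = 0.910 × 42.91% / 17.30% = 2.2571
β_Kestrel = 0.473 × 17.40% / 17.30% = 0.4757
β_P = Σ w_i β_i = 0.14×1.1019 + 0.29×0.2527 + 0.27×1.3907 + 0.18×2.2571 + 0.12×0.4757 = 1.0664
E(R_P) = R_f + β_P × MRP = 4.00% + 1.0664 × 6.22% = 10.63%

10.63%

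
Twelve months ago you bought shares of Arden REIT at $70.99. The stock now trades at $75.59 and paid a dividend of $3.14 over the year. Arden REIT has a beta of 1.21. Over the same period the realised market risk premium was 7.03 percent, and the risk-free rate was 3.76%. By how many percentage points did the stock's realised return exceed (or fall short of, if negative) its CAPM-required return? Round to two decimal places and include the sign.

Realised HPR = (P1 + D1 − P0) / P0 = (75.59 + 3.14 − 70.99) / 70.99 = 7.74 / 70.99 = 10.9029%
CAPM required = R_f + β·MRP = 3.76% + 1.21 × 7.03% = 12.2663%
α = realised − required = 10.9029% − 12.2663% = -1.36%

-1.36%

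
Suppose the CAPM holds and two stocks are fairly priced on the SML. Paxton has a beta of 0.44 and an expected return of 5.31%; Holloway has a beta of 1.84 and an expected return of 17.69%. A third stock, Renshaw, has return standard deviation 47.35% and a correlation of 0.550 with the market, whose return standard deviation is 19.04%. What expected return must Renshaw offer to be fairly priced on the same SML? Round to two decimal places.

MRP = (17.69% − 5.31%) / (1.84 − 0.44) = 8.8429%
R_f = 5.31% − 0.44 × 8.8429% = 1.4191%
β_Renshaw = ρ·σ_i/σ_m = 0.550 × 47.35 / 19.04 = 1.3678
E(R_Renshaw) = R_f + β × MRP = 1.4191% + 1.3678 × 8.8429% = 13.51%

13.51%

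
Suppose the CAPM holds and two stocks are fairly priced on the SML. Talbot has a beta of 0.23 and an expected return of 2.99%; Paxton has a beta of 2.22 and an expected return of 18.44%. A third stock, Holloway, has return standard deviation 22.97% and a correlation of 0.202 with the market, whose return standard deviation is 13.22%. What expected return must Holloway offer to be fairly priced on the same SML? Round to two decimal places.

MRP = (18.44% − 2.99%) / (2.22 − 0.23) = 7.7638%
R_f = 2.99% − 0.23 × 7.7638% = 1.2043%
β_Holloway = ρ·σ_i/σ_m = 0.202 × 22.97 / 13.22 = 0.3510
E(R_Holloway) = R_f + β × MRP = 1.2043% + 0.3510 × 7.7638% = 3.93%

3.93%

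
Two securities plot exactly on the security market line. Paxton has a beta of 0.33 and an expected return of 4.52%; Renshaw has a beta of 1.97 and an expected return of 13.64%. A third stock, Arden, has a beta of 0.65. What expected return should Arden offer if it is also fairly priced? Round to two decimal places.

MRP (SML slope) = (13.64% − 4.52%) / (1.97 − 0.33) = 9.12% / 1.64 = 5.5610%
R_f (intercept) = 4.52% − 0.33 × 5.5610% = 2.6849%
E(R_Arden) = R_f + β × MRP = 2.6849% + 0.65 × 5.5610% = 6.30%

6.30%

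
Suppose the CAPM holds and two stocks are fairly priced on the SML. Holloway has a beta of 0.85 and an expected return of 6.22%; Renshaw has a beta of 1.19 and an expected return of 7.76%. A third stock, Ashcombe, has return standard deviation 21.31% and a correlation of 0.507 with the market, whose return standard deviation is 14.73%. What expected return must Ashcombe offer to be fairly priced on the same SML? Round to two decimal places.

5.69%

MRP = (7.76% − 6.22%) / (1.19 − 0.85) = 4.5294%
R_f = 6.22% − 0.85 × 4.5294% = 2.3700%
β_Ashcombe = ρ·σ_i/σ_m = 0.507 × 21.31 / 14.73 = 0.7335
E(R_Ashcombe) = R_f + β × MRP = 2.3700% + 0.7335 × 4.5294% = 5.69%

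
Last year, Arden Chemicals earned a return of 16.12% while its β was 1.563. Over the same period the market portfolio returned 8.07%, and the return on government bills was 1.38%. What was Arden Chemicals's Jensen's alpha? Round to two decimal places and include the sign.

Market excess return = 8.07% − 1.38% = 6.69%
CAPM benchmark = R_f + β(R_m − R_f) = 1.38% + 1.563 × 6.69% = 11.83647%
α = actual − benchmark = 16.12% − 11.83647% = +4.28%

+4.28%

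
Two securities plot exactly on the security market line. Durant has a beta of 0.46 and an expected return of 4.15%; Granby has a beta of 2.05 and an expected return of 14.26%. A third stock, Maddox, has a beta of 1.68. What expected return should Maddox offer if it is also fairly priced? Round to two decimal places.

11.91%

MRP (SML slope) = (14.26% − 4.15%) / (2.05 − 0.46) = 10.11% / 1.59 = 6.3585%
R_f (intercept) = 4.15% − 0.46 × 6.3585% = 1.2251%
E(R_Maddox) = R_f + β × MRP = 1.2251% + 1.68 × 6.3585% = 11.91%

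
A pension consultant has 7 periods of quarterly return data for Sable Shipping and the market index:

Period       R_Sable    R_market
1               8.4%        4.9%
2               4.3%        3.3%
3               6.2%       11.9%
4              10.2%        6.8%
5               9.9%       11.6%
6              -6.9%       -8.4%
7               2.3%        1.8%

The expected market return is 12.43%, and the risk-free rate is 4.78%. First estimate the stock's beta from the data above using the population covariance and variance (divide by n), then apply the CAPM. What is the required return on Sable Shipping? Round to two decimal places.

Mean R_i = (8.4 + 4.3 + 6.2 + 10.2 + 9.9 − 6.9 + 2.3) / 7 = 4.9143%
Mean R_m = (4.9 + 3.3 + 11.9 + 6.8 + 11.6 − 8.4 + 1.8) / 7 = 4.5571%
Σ(R_i − R̄_i)(R_m − R̄_m) = 218.6643  ⇒  Cov = 218.6643 / 7 = 31.2378
Σ(R_m − R̄_m)² = 285.7371  ⇒  Var(R_m) = 285.7371 / 7 = 40.8196
β = Cov / Var(R_m) = 31.2378 / 40.8196 = 0.7653
MRP = 12.43% − 4.78% = 7.65%
E(R) = R_f + β × MRP = 4.78% + 0.7653 × 7.65% = 10.63%

10.63%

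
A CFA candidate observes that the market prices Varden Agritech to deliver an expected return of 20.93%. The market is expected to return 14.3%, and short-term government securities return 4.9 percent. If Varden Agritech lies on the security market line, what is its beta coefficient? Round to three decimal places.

MRP = 14.3% − 4.9% = 9.40%
β = (E(R) − R_f) / MRP = (20.93% − 4.9%) / 9.4% = 16.03% / 9.4% = 1.705

1.705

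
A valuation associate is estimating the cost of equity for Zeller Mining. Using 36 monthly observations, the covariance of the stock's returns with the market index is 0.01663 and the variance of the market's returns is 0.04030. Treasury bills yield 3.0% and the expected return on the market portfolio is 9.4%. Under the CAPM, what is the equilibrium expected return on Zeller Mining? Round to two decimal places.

β = Cov(R_i, R_m) / Var(R_m) = 0.01663 / 0.04030 = 0.4127
MRP = 9.4% − 3.0% = 6.40%
E(R) = R_f + β × MRP = 3.0% + 0.4127 × 6.4% = 5.64%

5.64%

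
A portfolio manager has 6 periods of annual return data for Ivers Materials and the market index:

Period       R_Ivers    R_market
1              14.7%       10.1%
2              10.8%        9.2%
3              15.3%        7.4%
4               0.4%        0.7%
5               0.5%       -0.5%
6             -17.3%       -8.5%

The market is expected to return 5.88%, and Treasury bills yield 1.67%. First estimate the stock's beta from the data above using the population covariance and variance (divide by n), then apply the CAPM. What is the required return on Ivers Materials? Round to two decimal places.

Mean R_i = (14.7 + 10.8 + 15.3 + 0.4 + 0.5 − 17.3) / 6 = 4.0667%
Mean R_m = (10.1 + 9.2 + 7.4 + 0.7 − 0.5 − 8.5) / 6 = 3.0667%
Σ(R_i − R̄_i)(R_m − R̄_m) = 433.3033  ⇒  Cov = 433.3033 / 6 = 72.2172
Σ(R_m − R̄_m)² = 257.9733  ⇒  Var(R_m) = 257.9733 / 6 = 42.9956
β = Cov / Var(R_m) = 72.2172 / 42.9956 = 1.6796
MRP = 5.88% − 1.67% = 4.21%
E(R) = R_f + β × MRP = 1.67% + 1.6796 × 4.21% = 8.74%

8.74%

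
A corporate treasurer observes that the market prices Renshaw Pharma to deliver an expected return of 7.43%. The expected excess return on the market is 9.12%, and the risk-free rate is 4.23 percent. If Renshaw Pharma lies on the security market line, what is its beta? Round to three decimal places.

0.351

β = (E(R) − R_f) / MRP = (7.43% − 4.23%) / 9.12% = 3.20% / 9.12% = 0.351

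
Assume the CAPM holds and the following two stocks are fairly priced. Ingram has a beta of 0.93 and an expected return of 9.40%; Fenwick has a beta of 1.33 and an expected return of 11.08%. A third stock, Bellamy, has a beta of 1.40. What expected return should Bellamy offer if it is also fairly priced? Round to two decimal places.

11.37%

MRP (SML slope) = (11.08% − 9.40%) / (1.33 − 0.93) = 1.68% / 0.40 = 4.2000%
R_f (intercept) = 9.40% − 0.93 × 4.2000% = 5.4940%
E(R_Bellamy) = R_f + β × MRP = 5.4940% + 1.40 × 4.2000% = 11.37%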